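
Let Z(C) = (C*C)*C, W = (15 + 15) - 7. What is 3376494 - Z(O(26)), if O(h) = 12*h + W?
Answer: -34218881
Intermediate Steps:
W = 23 (W = 30 - 7 = 23)
O(h) = 23 + 12*h (O(h) = 12*h + 23 = 23 + 12*h)
Z(C) = C³ (Z(C) = C²*C = C³)
3376494 - Z(O(26)) = 3376494 - (23 + 12*26)³ = 3376494 - (23 + 312)³ = 3376494 - 1*335³ = 3376494 - 1*37595375 = 3376494 - 37595375 = -34218881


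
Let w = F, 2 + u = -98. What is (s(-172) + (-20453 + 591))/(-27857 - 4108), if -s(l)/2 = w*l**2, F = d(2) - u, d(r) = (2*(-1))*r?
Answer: 1139998/6393 ≈ 178.32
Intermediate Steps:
u = -100 (u = -2 - 98 = -100)
d(r) = -2*r
F = 96 (F = -2*2 - 1*(-100) = -4 + 100 = 96)
w = 96
s(l) = -192*l**2
(s(-172) + (-20453 + 591))/(-27857 - 4108) = (-192*(-172)**2 + (-20453 + 591))/(-27857 - 4108) = (-192*29584 - 19862)/(-31965) = (-5680128 - 19862)*(-1/31965) = -5699990*(-1/31965) = 1139998/6393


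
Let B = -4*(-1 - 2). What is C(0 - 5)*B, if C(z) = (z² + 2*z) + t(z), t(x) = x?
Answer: 120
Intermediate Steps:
B = 12 (B = -4*(-3) = 12)
C(z) = z² + 3*z (C(z) = (z² + 2*z) + z = z² + 3*z)
C(0 - 5)*B = ((0 - 5)*(3 + (0 - 5)))*12 = -5*(3 - 5)*12 = -5*(-2)*12 = 10*12 = 120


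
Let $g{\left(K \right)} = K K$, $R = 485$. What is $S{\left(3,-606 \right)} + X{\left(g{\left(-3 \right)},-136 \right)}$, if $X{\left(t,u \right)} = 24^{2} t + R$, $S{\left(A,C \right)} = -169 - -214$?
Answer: $5714$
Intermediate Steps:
$S{\left(A,C \right)} = 45$ ($S{\left(A,C \right)} = -169 + 214 = 45$)
$g{\left(K \right)} = K^{2}$
$X{\left(t,u \right)} = 485 + 576 t$ ($X{\left(t,u \right)} = 24^{2} t + 485 = 576 t + 485 = 485 + 576 t$)
$S{\left(3,-606 \right)} + X{\left(g{\left(-3 \right)},-136 \right)} = 45 + \left(485 + 576 \left(-3\right)^{2}\right) = 45 + \left(485 + 576 \cdot 9\right) = 45 + \left(485 + 5184\right) = 45 + 5669 = 5714$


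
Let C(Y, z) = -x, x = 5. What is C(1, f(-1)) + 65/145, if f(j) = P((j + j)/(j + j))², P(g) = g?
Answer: -132/29 ≈ -4.5517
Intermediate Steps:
f(j) = 1 (f(j) = ((j + j)/(j + j))² = ((2*j)/((2*j)))² = ((2*j)*(1/(2*j)))² = 1² = 1)
C(Y, z) = -5 (C(Y, z) = -1*5 = -5)
C(1, f(-1)) + 65/145 = -5 + 65/145 = -5 + 65*(1/145) = -5 + 13/29 = -132/29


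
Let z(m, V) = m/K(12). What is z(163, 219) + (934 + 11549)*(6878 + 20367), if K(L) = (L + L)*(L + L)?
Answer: 195897217123/576 ≈ 3.4010e+8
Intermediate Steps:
K(L) = 4*L² (K(L) = (2*L)*(2*L) = 4*L²)
z(m, V) = m/576 (z(m, V) = m/((4*12²)) = m/((4*144)) = m/576)
z(163, 219) + (934 + 11549)*(6878 + 20367) = (1/576)*163 + (934 + 11549)*(6878 + 20367) = 163/576 + 12483*27245 = 163/576 + 340099335 = 195897217123/576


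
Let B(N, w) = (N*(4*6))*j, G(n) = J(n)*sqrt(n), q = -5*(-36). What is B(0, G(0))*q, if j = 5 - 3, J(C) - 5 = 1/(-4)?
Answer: 0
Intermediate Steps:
J(C) = 19/4 (J(C) = 5 + 1/(-4) = 5 - 1/4 = 19/4)
j = 2
q = 180
G(n) = 19*sqrt(n)/4
B(N, w) = 48*N (B(N, w) = (N*(4*6))*2 = (N*24)*2 = (24*N)*2 = 48*N)
B(0, G(0))*q = (48*0)*180 = 0*180 = 0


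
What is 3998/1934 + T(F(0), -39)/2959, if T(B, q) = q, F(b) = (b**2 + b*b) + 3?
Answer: 5877328/2861353 ≈ 2.0540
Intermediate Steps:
F(b) = 3 + 2*b**2 (F(b) = (b**2 + b**2) + 3 = 2*b**2 + 3 = 3 + 2*b**2)
3998/1934 + T(F(0), -39)/2959 = 3998/1934 - 39/2959 = 3998*(1/1934) - 39*1/2959 = 1999/967 - 39/2959 = 5877328/2861353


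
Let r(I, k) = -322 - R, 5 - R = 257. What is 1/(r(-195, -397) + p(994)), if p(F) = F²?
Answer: 1/987966 ≈ 1.0122e-6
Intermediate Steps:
R = -252 (R = 5 - 1*257 = 5 - 257 = -252)
r(I, k) = -70 (r(I, k) = -322 - 1*(-252) = -322 + 252 = -70)
1/(r(-195, -397) + p(994)) = 1/(-70 + 994²) = 1/(-70 + 988036) = 1/987966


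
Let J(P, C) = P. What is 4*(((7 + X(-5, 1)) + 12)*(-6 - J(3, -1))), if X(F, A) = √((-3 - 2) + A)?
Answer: -684 - 72*I ≈ -684.0 - 72.0*I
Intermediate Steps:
X(F, A) = √(-5 + A)
4*(((7 + X(-5, 1)) + 12)*(-6 - J(3, -1))) = 4*(((7 + √(-5 + 1)) + 12)*(-6 - 1*3)) = 4*(((7 + √(-4)) + 12)*(-6 - 3)) = 4*(((7 + 2*I) + 12)*(-9)) = 4*((19 + 2*I)*(-9)) = 4*(-171 - 18*I) = -684 - 72*I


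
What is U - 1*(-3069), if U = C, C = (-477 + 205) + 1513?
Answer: 4310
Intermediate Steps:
C = 1241 (C = -272 + 1513 = 1241)
U = 1241
U - 1*(-3069) = 1241 - 1*(-3069) = 1241 + 3069 = 4310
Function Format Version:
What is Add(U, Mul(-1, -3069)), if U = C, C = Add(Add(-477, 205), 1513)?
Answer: 4310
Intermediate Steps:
C = 1241 (C = Add(-272, 1513) = 1241)
U = 1241
Add(U, Mul(-1, -3069)) = Add(1241, Mul(-1, -3069)) = Add(1241, 3069) = 4310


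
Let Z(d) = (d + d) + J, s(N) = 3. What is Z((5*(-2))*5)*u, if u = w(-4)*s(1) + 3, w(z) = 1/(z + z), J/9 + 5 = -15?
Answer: -735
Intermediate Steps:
J = -180 (J = -45 + 9*(-15) = -45 - 135 = -180)
w(z) = 1/(2*z)
u = 21/8 (u = ((½)/(-4))*3 + 3 = ((½)*(-¼))*3 + 3 = -⅛*3 + 3 = -3/8 + 3 = 21/8 ≈ 2.6250)
Z(d) = -180 + 2*d (Z(d) = (d + d) - 180 = 2*d - 180 = -180 + 2*d)
Z((5*(-2))*5)*u = (-180 + 2*((5*(-2))*5))*(21/8) = (-180 + 2*(-10*5))*(21/8) = (-180 + 2*(-50))*(21/8) = (-180 - 100)*(21/8) = -280*21/8 = -735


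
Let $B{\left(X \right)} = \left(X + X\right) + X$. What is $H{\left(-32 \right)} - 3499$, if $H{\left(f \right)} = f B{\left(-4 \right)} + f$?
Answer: $-3147$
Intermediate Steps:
$B{\left(X \right)} = 3 X$ ($B{\left(X \right)} = 2 X + X = 3 X$)
$H{\left(f \right)} = - 11 f$ ($H{\left(f \right)} = f 3 \left(-4\right) + f = f \left(-12\right) + f = - 12 f + f = - 11 f$)
$H{\left(-32 \right)} - 3499 = \left(-11\right) \left(-32\right) - 3499 = 352 - 3499 = -3147$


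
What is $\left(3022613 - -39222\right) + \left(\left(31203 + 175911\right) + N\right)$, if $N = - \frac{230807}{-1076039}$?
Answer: $\frac{3517516843818}{1076039} \approx 3.2689 \cdot 10^{6}$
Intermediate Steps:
$N = \frac{230807}{1076039}$ ($N = \left(-230807\right) \left(- \frac{1}{1076039}\right) = \frac{230807}{1076039} \approx 0.2145$)
$\left(3022613 - -39222\right) + \left(\left(31203 + 175911\right) + N\right) = \left(3022613 - -39222\right) + \left(\left(31203 + 175911\right) + \frac{230807}{1076039}\right) = \left(3022613 + \left(-105257 + 144479\right)\right) + \left(207114 + \frac{230807}{1076039}\right) = \left(3022613 + 39222\right) + \frac{222862972253}{1076039} = 3061835 + \frac{222862972253}{1076039} = \frac{3517516843818}{1076039}$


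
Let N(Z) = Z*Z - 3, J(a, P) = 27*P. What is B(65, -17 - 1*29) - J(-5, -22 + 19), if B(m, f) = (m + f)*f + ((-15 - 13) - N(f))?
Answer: -2934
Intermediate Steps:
N(Z) = -3 + Z**2 (N(Z) = Z**2 - 3 = -3 + Z**2)
B(m, f) = -25 - f**2 + f*(f + m) (B(m, f) = (m + f)*f + ((-15 - 13) - (-3 + f**2)) = (f + m)*f + (-28 + (3 - f**2)) = f*(f + m) + (-25 - f**2) = -25 - f**2 + f*(f + m))
B(65, -17 - 1*29) - J(-5, -22 + 19) = (-25 + (-17 - 1*29)*65) - 27*(-22 + 19) = (-25 + (-17 - 29)*65) - 27*(-3) = (-25 - 46*65) - 1*(-81) = (-25 - 2990) + 81 = -3015 + 81 = -2934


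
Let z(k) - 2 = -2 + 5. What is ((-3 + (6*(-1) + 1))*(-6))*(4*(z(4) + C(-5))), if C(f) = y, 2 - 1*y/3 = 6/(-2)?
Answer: 3840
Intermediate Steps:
y = 15 (y = 6 - 18/(-2) = 6 - 18*(-1)/2 = 6 - 3*(-3) = 6 + 9 = 15)
C(f) = 15
z(k) = 5 (z(k) = 2 + (-2 + 5) = 2 + 3 = 5)
((-3 + (6*(-1) + 1))*(-6))*(4*(z(4) + C(-5))) = ((-3 + (6*(-1) + 1))*(-6))*(4*(5 + 15)) = ((-3 + (-6 + 1))*(-6))*(4*20) = ((-3 - 5)*(-6))*80 = -8*(-6)*80 = 48*80 = 3840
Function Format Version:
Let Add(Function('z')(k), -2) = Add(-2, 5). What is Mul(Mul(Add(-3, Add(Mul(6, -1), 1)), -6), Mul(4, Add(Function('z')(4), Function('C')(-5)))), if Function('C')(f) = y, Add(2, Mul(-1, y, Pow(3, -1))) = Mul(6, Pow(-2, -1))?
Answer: 3840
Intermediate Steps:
y = 15 (y = Add(6, Mul(-3, Mul(6, Pow(-2, -1)))) = Add(6, Mul(-3, Mul(6, Rational(-1, 2)))) = Add(6, Mul(-3, -3)) = Add(6, 9) = 15)
Function('C')(f) = 15
Function('z')(k) = 5 (Function('z')(k) = Add(2, Add(-2, 5)) = Add(2, 3) = 5)
Mul(Mul(Add(-3, Add(Mul(6, -1), 1)), -6), Mul(4, Add(Function('z')(4), Function('C')(-5)))) = Mul(Mul(Add(-3, Add(Mul(6, -1), 1)), -6), Mul(4, Add(5, 15))) = Mul(Mul(Add(-3, Add(-6, 1)), -6), Mul(4, 20)) = Mul(Mul(Add(-3, -5), -6), 80) = Mul(Mul(-8, -6), 80) = Mul(48, 80) = 3840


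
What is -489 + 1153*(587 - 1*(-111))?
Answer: 804305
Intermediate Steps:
-489 + 1153*(587 - 1*(-111)) = -489 + 1153*(587 + 111) = -489 + 1153*698 = -489 + 804794 = 804305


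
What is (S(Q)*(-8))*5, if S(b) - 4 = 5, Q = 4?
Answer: -360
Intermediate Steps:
S(b) = 9 (S(b) = 4 + 5 = 9)
(S(Q)*(-8))*5 = (9*(-8))*5 = -72*5 = -360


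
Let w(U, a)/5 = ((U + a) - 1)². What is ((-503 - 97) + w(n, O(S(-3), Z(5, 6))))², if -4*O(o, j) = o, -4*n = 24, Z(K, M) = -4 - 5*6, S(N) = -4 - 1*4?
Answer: 225625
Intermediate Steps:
S(N) = -8 (S(N) = -4 - 4 = -8)
Z(K, M) = -34 (Z(K, M) = -4 - 30 = -34)
n = -6 (n = -¼*24 = -6)
O(o, j) = -o/4
w(U, a) = 5*(-1 + U + a)² (w(U, a) = 5*((U + a) - 1)² = 5*(-1 + U + a)²)
((-503 - 97) + w(n, O(S(-3), Z(5, 6))))² = ((-503 - 97) + 5*(-1 - 6 - ¼*(-8))²)² = (-600 + 5*(-1 - 6 + 2)²)² = (-600 + 5*(-5)²)² = (-600 + 5*25)² = (-600 + 125)² = (-475)² = 225625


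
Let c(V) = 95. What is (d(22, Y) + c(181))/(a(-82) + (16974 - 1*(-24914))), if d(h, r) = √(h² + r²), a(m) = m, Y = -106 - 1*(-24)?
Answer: 95/41806 + √1802/20903 ≈ 0.0043032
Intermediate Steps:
Y = -82 (Y = -106 + 24 = -82)
(d(22, Y) + c(181))/(a(-82) + (16974 - 1*(-24914))) = (√(22² + (-82)²) + 95)/(-82 + (16974 - 1*(-24914))) = (√(484 + 6724) + 95)/(-82 + (16974 + 24914)) = (√7208 + 95)/(-82 + 41888) = (2*√1802 + 95)/41806 = (95 + 2*√1802)*(1/41806) = 95/41806 + √1802/20903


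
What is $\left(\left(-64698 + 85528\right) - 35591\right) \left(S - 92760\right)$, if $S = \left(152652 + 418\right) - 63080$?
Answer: $40887970$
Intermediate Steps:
$S = 89990$ ($S = 153070 - 63080 = 89990$)
$\left(\left(-64698 + 85528\right) - 35591\right) \left(S - 92760\right) = \left(\left(-64698 + 85528\right) - 35591\right) \left(89990 - 92760\right) = \left(20830 - 35591\right) \left(-2770\right) = \left(-14761\right) \left(-2770\right) = 40887970$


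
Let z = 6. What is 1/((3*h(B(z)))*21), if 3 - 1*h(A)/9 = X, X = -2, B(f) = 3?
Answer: 1/2835 ≈ 0.00035273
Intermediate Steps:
h(A) = 45 (h(A) = 27 - 9*(-2) = 27 + 18 = 45)
1/((3*h(B(z)))*21) = 1/((3*45)*21) = 1/(135*21) = 1/2835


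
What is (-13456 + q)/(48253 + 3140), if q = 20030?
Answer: 6574/51393 ≈ 0.12792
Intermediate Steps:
(-13456 + q)/(48253 + 3140) = (-13456 + 20030)/(48253 + 3140) = 6574/51393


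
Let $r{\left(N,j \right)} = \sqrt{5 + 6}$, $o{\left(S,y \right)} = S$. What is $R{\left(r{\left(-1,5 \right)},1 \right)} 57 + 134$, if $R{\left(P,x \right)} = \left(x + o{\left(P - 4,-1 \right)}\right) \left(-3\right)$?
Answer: $647 - 171 \sqrt{11} \approx 79.857$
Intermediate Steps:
$r{\left(N,j \right)} = \sqrt{11}$
$R{\left(P,x \right)} = 12 - 3 P - 3 x$ ($R{\left(P,x \right)} = \left(x + \left(P - 4\right)\right) \left(-3\right) = \left(x + \left(-4 + P\right)\right) \left(-3\right) = \left(-4 + P + x\right) \left(-3\right) = 12 - 3 P - 3 x$)
$R{\left(r{\left(-1,5 \right)},1 \right)} 57 + 134 = \left(12 - 3 \sqrt{11} - 3\right) 57 + 134 = \left(9 - 3 \sqrt{11}\right) 57 + 134 = \left(513 - 171 \sqrt{11}\right) + 134 = 647 - 171 \sqrt{11}$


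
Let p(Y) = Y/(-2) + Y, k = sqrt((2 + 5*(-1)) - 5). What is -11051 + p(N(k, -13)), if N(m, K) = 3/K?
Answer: -287329/26 ≈ -11051.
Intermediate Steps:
k = 2*I*sqrt(2) (k = sqrt((2 - 5) - 5) = sqrt(-3 - 5) = sqrt(-8) = 2*I*sqrt(2) ≈ 2.8284*I)
p(Y) = Y/2 (p(Y) = Y*(-1/2) + Y = -Y/2 + Y = Y/2)
-11051 + p(N(k, -13)) = -11051 + (3/(-13))/2 = -11051 + (3*(-1/13))/2 = -11051 + (1/2)*(-3/13) = -11051 - 3/26 = -287329/26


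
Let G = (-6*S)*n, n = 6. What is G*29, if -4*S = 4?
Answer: 1044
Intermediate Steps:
S = -1 (S = -¼*4 = -1)
G = 36 (G = -6*(-1)*6 = 6*6 = 36)
G*29 = 36*29 = 1044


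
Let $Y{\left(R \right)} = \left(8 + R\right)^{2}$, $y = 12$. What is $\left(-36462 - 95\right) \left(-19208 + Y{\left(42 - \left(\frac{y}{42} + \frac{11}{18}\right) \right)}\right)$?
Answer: $\frac{9748554256123}{15876} \approx 6.1404 \cdot 10^{8}$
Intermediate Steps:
$\left(-36462 - 95\right) \left(-19208 + Y{\left(42 - \left(\frac{y}{42} + \frac{11}{18}\right) \right)}\right) = \left(-36462 - 95\right) \left(-19208 + \left(8 - \left(-42 + \frac{2}{7} + \frac{11}{18}\right)\right)^{2}\right) = - 36557 \left(-19208 + \left(8 - \left(-42 + \frac{2}{7} + \frac{11}{18}\right)\right)^{2}\right) = - 36557 \left(-19208 + \left(8 + \left(42 - \left(\frac{2}{7} + \frac{11}{18}\right)\right)\right)^{2}\right) = - 36557 \left(-19208 + \left(8 + \left(42 - \frac{113}{126}\right)\right)^{2}\right) = - 36557 \left(-19208 + \left(8 + \frac{5179}{126}\right)^{2}\right) = - 36557 \left(-19208 + \left(\frac{6187}{126}\right)^{2}\right) = - 36557 \left(-19208 + \frac{38278969}{15876}\right) = \left(-36557\right) \left(- \frac{266667239}{15876}\right) = \frac{9748554256123}{15876}$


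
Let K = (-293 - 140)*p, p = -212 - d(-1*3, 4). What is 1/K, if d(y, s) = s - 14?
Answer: 1/87466 ≈ 1.1433e-5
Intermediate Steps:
d(y, s) = -14 + s
p = -202 (p = -212 - (-14 + 4) = -212 - 1*(-10) = -212 + 10 = -202)
K = 87466 (K = (-293 - 140)*(-202) = -433*(-202) = 87466)
1/K = 1/87466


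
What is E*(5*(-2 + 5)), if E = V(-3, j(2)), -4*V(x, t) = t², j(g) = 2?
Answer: -15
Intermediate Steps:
V(x, t) = -t²/4
E = -1 (E = -¼*2² = -¼*4 = -1)
E*(5*(-2 + 5)) = -5*(-2 + 5) = -5*3 = -1*15 = -15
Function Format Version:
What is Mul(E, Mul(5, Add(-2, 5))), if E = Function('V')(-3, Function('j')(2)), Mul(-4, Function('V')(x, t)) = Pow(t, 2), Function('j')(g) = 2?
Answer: -15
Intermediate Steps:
Function('V')(x, t) = Mul(Rational(-1, 4), Pow(t, 2))
E = -1 (E = Mul(Rational(-1, 4), Pow(2, 2)) = Mul(Rational(-1, 4), 4) = -1)
Mul(E, Mul(5, Add(-2, 5))) = Mul(-1, Mul(5, Add(-2, 5))) = Mul(-1, Mul(5, 3)) = Mul(-1, 15) = -15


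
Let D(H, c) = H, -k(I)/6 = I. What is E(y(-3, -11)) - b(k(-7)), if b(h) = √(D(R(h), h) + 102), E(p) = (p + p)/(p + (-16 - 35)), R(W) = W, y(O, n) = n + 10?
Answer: -311/26 ≈ -11.962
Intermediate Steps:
y(O, n) = 10 + n
k(I) = -6*I
E(p) = 2*p/(-51 + p) (E(p) = (2*p)/(p - 51) = (2*p)/(-51 + p) = 2*p/(-51 + p))
b(h) = √(102 + h) (b(h) = √(h + 102) = √(102 + h))
E(y(-3, -11)) - b(k(-7)) = 2*(10 - 11)/(-51 + (10 - 11)) - √(102 - 6*(-7)) = 2*(-1)/(-51 - 1) - √(102 + 42) = 2*(-1)/(-52) - √144 = 2*(-1)*(-1/52) - 1*12 = 1/26 - 12 = -311/26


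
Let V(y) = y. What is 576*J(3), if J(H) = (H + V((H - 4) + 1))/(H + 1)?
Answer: 432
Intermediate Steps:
J(H) = (-3 + 2*H)/(1 + H) (J(H) = (H + ((H - 4) + 1))/(H + 1) = (H + ((-4 + H) + 1))/(1 + H) = (H + (-3 + H))/(1 + H) = (-3 + 2*H)/(1 + H))
576*J(3) = 576*((-3 + 2*3)/(1 + 3)) = 576*((-3 + 6)/4) = 576*((¼)*3) = 576*(¾) = 432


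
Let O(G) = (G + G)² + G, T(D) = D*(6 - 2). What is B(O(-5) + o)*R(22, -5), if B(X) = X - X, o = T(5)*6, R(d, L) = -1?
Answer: 0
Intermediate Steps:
T(D) = 4*D (T(D) = D*4 = 4*D)
o = 120 (o = (4*5)*6 = 20*6 = 120)
O(G) = G + 4*G² (O(G) = (2*G)² + G = 4*G² + G = G + 4*G²)
B(X) = 0
B(O(-5) + o)*R(22, -5) = 0*(-1) = 0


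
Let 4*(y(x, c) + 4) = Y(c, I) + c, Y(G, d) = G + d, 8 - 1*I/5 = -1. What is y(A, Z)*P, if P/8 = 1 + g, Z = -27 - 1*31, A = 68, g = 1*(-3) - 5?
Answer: 1218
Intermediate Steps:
I = 45 (I = 40 - 5*(-1) = 40 + 5 = 45)
g = -8 (g = -3 - 5 = -8)
Z = -58 (Z = -27 - 31 = -58)
y(x, c) = 29/4 + c/2 (y(x, c) = -4 + ((c + 45) + c)/4 = -4 + ((45 + c) + c)/4 = -4 + (45 + 2*c)/4 = -4 + (45/4 + c/2) = 29/4 + c/2)
P = -56 (P = 8*(1 - 8) = 8*(-7) = -56)
y(A, Z)*P = (29/4 + (½)*(-58))*(-56) = (29/4 - 29)*(-56) = -87/4*(-56) = 1218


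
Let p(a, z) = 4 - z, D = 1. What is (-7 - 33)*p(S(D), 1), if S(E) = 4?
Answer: -120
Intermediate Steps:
(-7 - 33)*p(S(D), 1) = (-7 - 33)*(4 - 1*1) = -40*(4 - 1) = -40*3 = -120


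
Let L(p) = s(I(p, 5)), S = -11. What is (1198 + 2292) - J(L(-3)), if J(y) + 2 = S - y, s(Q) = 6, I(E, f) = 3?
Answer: 3509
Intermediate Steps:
L(p) = 6
J(y) = -13 - y (J(y) = -2 + (-11 - y) = -13 - y)
(1198 + 2292) - J(L(-3)) = (1198 + 2292) - (-13 - 1*6) = 3490 - (-13 - 6) = 3490 - 1*(-19) = 3490 + 19 = 3509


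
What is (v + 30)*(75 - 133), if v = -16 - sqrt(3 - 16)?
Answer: -812 + 58*I*sqrt(13) ≈ -812.0 + 209.12*I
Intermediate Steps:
v = -16 - I*sqrt(13) (v = -16 - sqrt(-13) = -16 - I*sqrt(13) ≈ -16.0 - 3.6056*I)
(v + 30)*(75 - 133) = ((-16 - I*sqrt(13)) + 30)*(75 - 133) = (14 - I*sqrt(13))*(-58) = -812 + 58*I*sqrt(13)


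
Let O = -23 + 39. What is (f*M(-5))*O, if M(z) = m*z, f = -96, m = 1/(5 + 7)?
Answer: 640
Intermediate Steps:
m = 1/12 ≈ 0.083333
O = 16
M(z) = z/12
(f*M(-5))*O = -8*(-5)*16 = -96*(-5/12)*16 = 40*16 = 640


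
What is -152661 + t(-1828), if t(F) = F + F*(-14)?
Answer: -128897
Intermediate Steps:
t(F) = -13*F (t(F) = F - 14*F = -13*F)
-152661 + t(-1828) = -152661 - 13*(-1828) = -152661 + 23764 = -128897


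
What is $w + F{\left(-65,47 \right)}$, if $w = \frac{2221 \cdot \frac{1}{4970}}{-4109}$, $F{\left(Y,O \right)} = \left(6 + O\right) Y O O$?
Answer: $- \frac{155409467410871}{20421730} \approx -7.61 \cdot 10^{6}$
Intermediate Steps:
$F{\left(Y,O \right)} = Y O^{2} \left(6 + O\right)$ ($F{\left(Y,O \right)} = \left(6 + O\right) O Y O = \left(6 + O\right) Y O^{2} = Y O^{2} \left(6 + O\right)$)
$w = - \frac{2221}{20421730}$ ($w = 2221 \cdot \frac{1}{4970} \left(- \frac{1}{4109}\right) = \frac{2221}{4970} \left(- \frac{1}{4109}\right) = - \frac{2221}{20421730} \approx -0.00010876$)
$w + F{\left(-65,47 \right)} = - \frac{2221}{20421730} - 65 \cdot 47^{2} \left(6 + 47\right) = - \frac{2221}{20421730} - 143585 \cdot 53 = - \frac{2221}{20421730} - 7610005 = - \frac{155409467410871}{20421730}$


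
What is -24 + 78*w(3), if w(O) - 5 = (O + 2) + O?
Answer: 990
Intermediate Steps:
w(O) = 7 + 2*O (w(O) = 5 + ((O + 2) + O) = 5 + ((2 + O) + O) = 5 + (2 + 2*O) = 7 + 2*O)
-24 + 78*w(3) = -24 + 78*(7 + 2*3) = -24 + 78*(7 + 6) = -24 + 78*13 = -24 + 1014 = 990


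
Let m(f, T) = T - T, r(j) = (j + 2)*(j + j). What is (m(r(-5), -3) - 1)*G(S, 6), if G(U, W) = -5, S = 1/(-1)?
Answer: 5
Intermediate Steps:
S = -1
r(j) = 2*j*(2 + j) (r(j) = (2 + j)*(2*j) = 2*j*(2 + j))
m(f, T) = 0
(m(r(-5), -3) - 1)*G(S, 6) = (0 - 1)*(-5) = -1*(-5) = 5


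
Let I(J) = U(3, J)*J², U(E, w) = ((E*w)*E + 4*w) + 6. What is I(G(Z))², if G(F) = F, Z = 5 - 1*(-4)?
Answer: 99261369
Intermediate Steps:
U(E, w) = 6 + 4*w + w*E² (U(E, w) = (w*E² + 4*w) + 6 = (4*w + w*E²) + 6 = 6 + 4*w + w*E²)
Z = 9 (Z = 5 + 4 = 9)
I(J) = J²*(6 + 13*J) (I(J) = (6 + 4*J + J*3²)*J² = (6 + 4*J + J*9)*J² = (6 + 4*J + 9*J)*J² = (6 + 13*J)*J² = J²*(6 + 13*J))
I(G(Z))² = (9²*(6 + 13*9))² = (81*(6 + 117))² = (81*123)² = 9963² = 99261369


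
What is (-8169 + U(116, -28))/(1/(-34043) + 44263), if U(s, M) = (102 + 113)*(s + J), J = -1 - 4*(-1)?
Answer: 148223222/376711327 ≈ 0.39347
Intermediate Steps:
J = 3 (J = -1 + 4 = 3)
U(s, M) = 645 + 215*s (U(s, M) = (102 + 113)*(s + 3) = 215*(3 + s) = 645 + 215*s)
(-8169 + U(116, -28))/(1/(-34043) + 44263) = (-8169 + (645 + 215*116))/(1/(-34043) + 44263) = (-8169 + (645 + 24940))/(-1/34043 + 44263) = (-8169 + 25585)/(1506845308/34043) = 17416*(34043/1506845308) = 148223222/376711327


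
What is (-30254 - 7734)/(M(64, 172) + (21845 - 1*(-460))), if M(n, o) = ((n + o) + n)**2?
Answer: -37988/112305 ≈ -0.33826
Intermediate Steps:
M(n, o) = (o + 2*n)**2
(-30254 - 7734)/(M(64, 172) + (21845 - 1*(-460))) = (-30254 - 7734)/((172 + 2*64)**2 + (21845 - 1*(-460))) = -37988/((172 + 128)**2 + (21845 + 460)) = -37988/(300**2 + 22305) = -37988/(90000 + 22305) = -37988/112305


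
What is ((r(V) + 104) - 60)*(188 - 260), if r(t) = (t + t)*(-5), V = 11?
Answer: 4752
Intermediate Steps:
r(t) = -10*t (r(t) = (2*t)*(-5) = -10*t)
((r(V) + 104) - 60)*(188 - 260) = ((-10*11 + 104) - 60)*(188 - 260) = ((-110 + 104) - 60)*(-72) = (-6 - 60)*(-72) = -66*(-72) = 4752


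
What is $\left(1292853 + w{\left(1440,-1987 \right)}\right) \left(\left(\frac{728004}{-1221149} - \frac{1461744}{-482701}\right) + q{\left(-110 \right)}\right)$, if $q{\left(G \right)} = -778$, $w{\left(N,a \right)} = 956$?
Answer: $- \frac{31130296078099308970}{31023675971} \approx -1.0034 \cdot 10^{9}$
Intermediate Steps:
$\left(1292853 + w{\left(1440,-1987 \right)}\right) \left(\left(\frac{728004}{-1221149} - \frac{1461744}{-482701}\right) + q{\left(-110 \right)}\right) = \left(1292853 + 956\right) \left(\left(\frac{728004}{-1221149} - \frac{1461744}{-482701}\right) - 778\right) = 1293809 \left(\left(728004 \left(- \frac{1}{1221149}\right) - - \frac{1461744}{482701}\right) - 778\right) = 1293809 \left(\left(- \frac{38316}{64271} + \frac{1461744}{482701}\right) - 778\right) = 1293809 \left(\frac{75452577108}{31023675971} - 778\right) = 1293809 \left(- \frac{24060967328330}{31023675971}\right) = - \frac{31130296078099308970}{31023675971}$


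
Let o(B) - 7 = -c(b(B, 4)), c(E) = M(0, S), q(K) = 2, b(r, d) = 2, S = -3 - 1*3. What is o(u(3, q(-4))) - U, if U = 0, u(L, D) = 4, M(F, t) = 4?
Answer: 3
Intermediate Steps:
S = -6 (S = -3 - 3 = -6)
c(E) = 4
o(B) = 3 (o(B) = 7 - 1*4 = 7 - 4 = 3)
o(u(3, q(-4))) - U = 3 - 1*0 = 3 + 0 = 3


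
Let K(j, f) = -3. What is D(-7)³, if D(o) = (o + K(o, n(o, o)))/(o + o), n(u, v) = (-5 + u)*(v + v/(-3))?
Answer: 125/343 ≈ 0.36443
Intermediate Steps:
n(u, v) = 2*v*(-5 + u)/3 (n(u, v) = (-5 + u)*(v + v*(-⅓)) = (-5 + u)*(v - v/3) = (-5 + u)*(2*v/3) = 2*v*(-5 + u)/3)
D(o) = (-3 + o)/(2*o) (D(o) = (o - 3)/(o + o) = (-3 + o)/((2*o)) = (-3 + o)*(1/(2*o)) = (-3 + o)/(2*o))
D(-7)³ = ((½)*(-3 - 7)/(-7))³ = ((½)*(-⅐)*(-10))³ = (5/7)³ = 125/343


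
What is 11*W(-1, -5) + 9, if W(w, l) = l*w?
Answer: 64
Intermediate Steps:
11*W(-1, -5) + 9 = 11*(-5*(-1)) + 9 = 11*5 + 9 = 55 + 9 = 64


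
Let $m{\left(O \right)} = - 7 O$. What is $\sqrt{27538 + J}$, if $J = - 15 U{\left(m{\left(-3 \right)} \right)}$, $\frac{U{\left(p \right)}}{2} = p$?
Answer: $62 \sqrt{7} \approx 164.04$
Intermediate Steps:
$U{\left(p \right)} = 2 p$
$J = -630$ ($J = - 15 \cdot 2 \left(\left(-7\right) \left(-3\right)\right) = - 15 \cdot 2 \cdot 21 = \left(-15\right) 42 = -630$)
$\sqrt{27538 + J} = \sqrt{27538 - 630} = \sqrt{26908} = 62 \sqrt{7}$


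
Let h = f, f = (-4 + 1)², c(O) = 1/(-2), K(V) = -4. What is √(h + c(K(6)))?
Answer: √34/2 ≈ 2.9155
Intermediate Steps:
c(O) = -½
f = 9 (f = (-3)² = 9)
h = 9
√(h + c(K(6))) = √(9 - ½) = √(17/2) = √34/2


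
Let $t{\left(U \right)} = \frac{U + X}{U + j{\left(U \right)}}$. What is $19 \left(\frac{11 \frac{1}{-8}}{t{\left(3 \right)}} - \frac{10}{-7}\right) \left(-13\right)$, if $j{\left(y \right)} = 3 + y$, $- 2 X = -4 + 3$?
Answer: $\frac{14573}{28} \approx 520.46$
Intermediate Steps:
$X = \frac{1}{2}$ ($X = - \frac{-4 + 3}{2} = \left(- \frac{1}{2}\right) \left(-1\right) = \frac{1}{2} \approx 0.5$)
$t{\left(U \right)} = \frac{\frac{1}{2} + U}{3 + 2 U}$ ($t{\left(U \right)} = \frac{U + \frac{1}{2}}{U + \left(3 + U\right)} = \frac{\frac{1}{2} + U}{3 + 2 U}$)
$19 \left(\frac{11 \frac{1}{-8}}{t{\left(3 \right)}} - \frac{10}{-7}\right) \left(-13\right) = 19 \left(\frac{11 \frac{1}{-8}}{\frac{1}{2} \frac{1}{3 + 2 \cdot 3} \left(1 + 2 \cdot 3\right)} - \frac{10}{-7}\right) \left(-13\right) = 19 \left(\frac{11 \left(- \frac{1}{8}\right)}{\frac{1}{2} \frac{1}{3 + 6} \left(1 + 6\right)} - - \frac{10}{7}\right) \left(-13\right) = 19 \left(- \frac{11}{8 \cdot \frac{1}{2} \cdot \frac{1}{9} \cdot 7} + \frac{10}{7}\right) \left(-13\right) = 19 \left(- \frac{11}{8 \cdot \frac{7}{18}} + \frac{10}{7}\right) \left(-13\right) = 19 \left(\left(- \frac{11}{8}\right) \frac{18}{7} + \frac{10}{7}\right) \left(-13\right) = 19 \left(- \frac{99}{28} + \frac{10}{7}\right) \left(-13\right) = 19 \left(- \frac{59}{28}\right) \left(-13\right) = \left(- \frac{1121}{28}\right) \left(-13\right) = \frac{14573}{28}$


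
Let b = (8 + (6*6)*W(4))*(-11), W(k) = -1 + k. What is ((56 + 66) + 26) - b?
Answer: 1424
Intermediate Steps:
b = -1276 (b = (8 + (6*6)*(-1 + 4))*(-11) = (8 + 36*3)*(-11) = (8 + 108)*(-11) = 116*(-11) = -1276)
((56 + 66) + 26) - b = ((56 + 66) + 26) - 1*(-1276) = (122 + 26) + 1276 = 148 + 1276 = 1424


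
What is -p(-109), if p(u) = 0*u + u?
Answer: 109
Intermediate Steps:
p(u) = u (p(u) = 0 + u = u)
-p(-109) = -1*(-109) = 109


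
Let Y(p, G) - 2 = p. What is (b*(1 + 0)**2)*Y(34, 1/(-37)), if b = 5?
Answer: 180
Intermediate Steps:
Y(p, G) = 2 + p
(b*(1 + 0)**2)*Y(34, 1/(-37)) = (5*(1 + 0)**2)*(2 + 34) = (5*1**2)*36 = (5*1)*36 = 5*36 = 180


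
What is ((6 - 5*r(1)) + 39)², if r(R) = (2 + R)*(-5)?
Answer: 14400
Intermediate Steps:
r(R) = -10 - 5*R
((6 - 5*r(1)) + 39)² = ((6 - 5*(-10 - 5*1)) + 39)² = ((6 - 5*(-10 - 5)) + 39)² = ((6 - 5*(-15)) + 39)² = ((6 + 75) + 39)² = (81 + 39)² = 120² = 14400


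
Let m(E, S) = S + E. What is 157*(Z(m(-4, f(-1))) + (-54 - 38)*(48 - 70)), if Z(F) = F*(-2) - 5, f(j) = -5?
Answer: 319809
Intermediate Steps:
m(E, S) = E + S
Z(F) = -5 - 2*F (Z(F) = -2*F - 5 = -5 - 2*F)
157*(Z(m(-4, f(-1))) + (-54 - 38)*(48 - 70)) = 157*((-5 - 2*(-4 - 5)) + (-54 - 38)*(48 - 70)) = 157*((-5 - 2*(-9)) - 92*(-22)) = 157*((-5 + 18) + 2024) = 157*(13 + 2024) = 157*2037 = 319809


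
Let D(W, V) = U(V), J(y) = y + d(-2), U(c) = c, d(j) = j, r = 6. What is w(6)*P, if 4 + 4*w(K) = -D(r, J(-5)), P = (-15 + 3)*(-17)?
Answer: 153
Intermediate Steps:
J(y) = -2 + y (J(y) = y - 2 = -2 + y)
D(W, V) = V
P = 204 (P = -12*(-17) = 204)
w(K) = 3/4 (w(K) = -1 + (-(-2 - 5))/4 = -1 + (-1*(-7))/4 = -1 + (1/4)*7 = -1 + 7/4 = 3/4)
w(6)*P = (3/4)*204 = 153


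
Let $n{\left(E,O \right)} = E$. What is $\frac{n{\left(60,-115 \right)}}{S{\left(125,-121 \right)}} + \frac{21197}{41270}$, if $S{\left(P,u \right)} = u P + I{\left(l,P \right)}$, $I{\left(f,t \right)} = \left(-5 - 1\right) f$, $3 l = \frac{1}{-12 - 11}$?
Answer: $\frac{7316911381}{14356718710} \approx 0.50965$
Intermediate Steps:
$l = - \frac{1}{69}$ ($l = \frac{1}{3 \left(-12 - 11\right)} = \frac{1}{3 \left(-23\right)} = \frac{1}{3} \left(- \frac{1}{23}\right) = - \frac{1}{69} \approx -0.014493$)
$I{\left(f,t \right)} = - 6 f$
$S{\left(P,u \right)} = \frac{2}{23} + P u$ ($S{\left(P,u \right)} = u P - - \frac{2}{23} = P u + \frac{2}{23} = \frac{2}{23} + P u$)
$\frac{n{\left(60,-115 \right)}}{S{\left(125,-121 \right)}} + \frac{21197}{41270} = \frac{60}{\frac{2}{23} + 125 \left(-121\right)} + \frac{21197}{41270} = \frac{60}{\frac{2}{23} - 15125} + 21197 \cdot \frac{1}{41270} = \frac{60}{- \frac{347873}{23}} + \frac{21197}{41270} = 60 \left(- \frac{23}{347873}\right) + \frac{21197}{41270} = - \frac{1380}{347873} + \frac{21197}{41270} = \frac{7316911381}{14356718710}$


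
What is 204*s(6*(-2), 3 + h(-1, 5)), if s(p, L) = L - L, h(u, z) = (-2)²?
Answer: 0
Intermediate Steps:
h(u, z) = 4
s(p, L) = 0
204*s(6*(-2), 3 + h(-1, 5)) = 204*0 = 0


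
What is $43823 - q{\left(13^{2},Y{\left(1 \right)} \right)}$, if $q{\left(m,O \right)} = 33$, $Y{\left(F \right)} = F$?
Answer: $43790$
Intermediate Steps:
$43823 - q{\left(13^{2},Y{\left(1 \right)} \right)} = 43823 - 33 = 43790$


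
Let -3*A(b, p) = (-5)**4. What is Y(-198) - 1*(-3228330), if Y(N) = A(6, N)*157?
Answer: 9586865/3 ≈ 3.1956e+6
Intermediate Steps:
A(b, p) = -625/3 (A(b, p) = -1/3*(-5)**4 = -1/3*625 = -625/3)
Y(N) = -98125/3 (Y(N) = -625/3*157 = -98125/3)
Y(-198) - 1*(-3228330) = -98125/3 - 1*(-3228330) = -98125/3 + 3228330 = 9586865/3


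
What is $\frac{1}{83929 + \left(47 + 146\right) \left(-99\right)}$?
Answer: $\frac{1}{64822} \approx 1.5427 \cdot 10^{-5}$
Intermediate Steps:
$\frac{1}{83929 + \left(47 + 146\right) \left(-99\right)} = \frac{1}{83929 + 193 \left(-99\right)} = \frac{1}{83929 - 19107} = \frac{1}{64822}$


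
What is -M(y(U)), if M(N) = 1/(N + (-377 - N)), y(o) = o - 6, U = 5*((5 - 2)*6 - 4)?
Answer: 1/377 ≈ 0.0026525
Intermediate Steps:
U = 70 (U = 5*(3*6 - 4) = 5*(18 - 4) = 5*14 = 70)
y(o) = -6 + o
M(N) = -1/377 (M(N) = 1/(-377) = -1/377)
-M(y(U)) = -1*(-1/377) = 1/377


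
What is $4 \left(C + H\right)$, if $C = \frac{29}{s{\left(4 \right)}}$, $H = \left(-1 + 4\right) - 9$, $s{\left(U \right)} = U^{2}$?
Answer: $- \frac{67}{4} \approx -16.75$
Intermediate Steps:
$H = -6$ ($H = 3 - 9 = -6$)
$C = \frac{29}{16}$ ($C = \frac{29}{4^{2}} = \frac{29}{16} \approx 1.8125$)
$4 \left(C + H\right) = 4 \left(\frac{29}{16} - 6\right) = 4 \left(- \frac{67}{16}\right) = - \frac{67}{4}$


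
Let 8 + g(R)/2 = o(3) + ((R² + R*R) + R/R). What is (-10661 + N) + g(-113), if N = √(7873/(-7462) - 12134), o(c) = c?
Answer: 40407 + 3*I*√75077487758/7462 ≈ 40407.0 + 110.16*I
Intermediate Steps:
g(R) = -8 + 4*R² (g(R) = -16 + 2*(3 + ((R² + R*R) + R/R)) = -16 + 2*(3 + ((R² + R²) + 1)) = -16 + 2*(3 + (2*R² + 1)) = -16 + 2*(3 + (1 + 2*R²)) = -16 + 2*(4 + 2*R²) = -16 + (8 + 4*R²) = -8 + 4*R²)
N = 3*I*√75077487758/7462 (N = √(7873*(-1/7462) - 12134) = √(-7873/7462 - 12134) = √(-90551781/7462) = 3*I*√75077487758/7462 ≈ 110.16*I)
(-10661 + N) + g(-113) = (-10661 + 3*I*√75077487758/7462) + (-8 + 4*(-113)²) = (-10661 + 3*I*√75077487758/7462) + (-8 + 4*12769) = (-10661 + 3*I*√75077487758/7462) + (-8 + 51076) = (-10661 + 3*I*√75077487758/7462) + 51068 = 40407 + 3*I*√75077487758/7462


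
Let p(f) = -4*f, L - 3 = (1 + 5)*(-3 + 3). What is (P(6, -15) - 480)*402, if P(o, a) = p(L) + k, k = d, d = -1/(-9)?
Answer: -593218/3 ≈ -1.9774e+5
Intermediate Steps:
L = 3 (L = 3 + (1 + 5)*(-3 + 3) = 3 + 6*0 = 3 + 0 = 3)
d = ⅑ (d = -1*(-⅑) = ⅑ ≈ 0.11111)
k = ⅑ ≈ 0.11111
P(o, a) = -107/9 (P(o, a) = -4*3 + ⅑ = -12 + ⅑ = -107/9)
(P(6, -15) - 480)*402 = (-107/9 - 480)*402 = -4427/9*402 = -593218/3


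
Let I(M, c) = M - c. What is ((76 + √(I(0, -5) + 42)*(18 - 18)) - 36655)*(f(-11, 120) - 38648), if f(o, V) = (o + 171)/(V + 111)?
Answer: 108853348904/77 ≈ 1.4137e+9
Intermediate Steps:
f(o, V) = (171 + o)/(111 + V)
((76 + √(I(0, -5) + 42)*(18 - 18)) - 36655)*(f(-11, 120) - 38648) = ((76 + √((0 - 1*(-5)) + 42)*(18 - 18)) - 36655)*((171 - 11)/(111 + 120) - 38648) = ((76 + √((0 + 5) + 42)*0) - 36655)*(160/231 - 38648) = ((76 + √(5 + 42)*0) - 36655)*((1/231)*160 - 38648) = ((76 + √47*0) - 36655)*(160/231 - 38648) = ((76 + 0) - 36655)*(-8927528/231) = (76 - 36655)*(-8927528/231) = -36579*(-8927528/231) = 108853348904/77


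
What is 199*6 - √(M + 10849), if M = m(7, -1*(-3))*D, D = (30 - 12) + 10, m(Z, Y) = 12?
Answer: 1194 - √11185 ≈ 1088.2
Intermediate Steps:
D = 28 (D = 18 + 10 = 28)
M = 336 (M = 12*28 = 336)
199*6 - √(M + 10849) = 199*6 - √(336 + 10849) = 1194 - √11185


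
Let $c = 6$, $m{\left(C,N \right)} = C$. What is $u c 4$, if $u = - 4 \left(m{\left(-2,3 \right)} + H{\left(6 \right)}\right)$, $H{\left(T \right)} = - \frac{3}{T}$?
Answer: $240$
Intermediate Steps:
$u = 10$ ($u = - 4 \left(-2 - \frac{3}{6}\right) = - 4 \left(-2 - \frac{1}{2}\right) = \left(-4\right) \left(- \frac{5}{2}\right) = 10$)
$u c 4 = 10 \cdot 6 \cdot 4 = 60 \cdot 4 = 240$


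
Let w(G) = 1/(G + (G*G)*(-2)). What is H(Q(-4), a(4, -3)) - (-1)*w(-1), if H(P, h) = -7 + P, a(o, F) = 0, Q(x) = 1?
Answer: -19/3 ≈ -6.3333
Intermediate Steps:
w(G) = 1/(G - 2*G²) (w(G) = 1/(G + G²*(-2)) = 1/(G - 2*G²))
H(Q(-4), a(4, -3)) - (-1)*w(-1) = (-7 + 1) - (-1)*(-1/(-1*(-1 + 2*(-1)))) = -6 - (-1)*(-1*(-1)/(-1 - 2)) = -6 - (-1)*(-1*(-1)/(-3)) = -6 - (-1)*(-1*(-1)*(-⅓)) = -6 - (-1)*(-1)/3 = -6 - 1*⅓ = -6 - ⅓ = -19/3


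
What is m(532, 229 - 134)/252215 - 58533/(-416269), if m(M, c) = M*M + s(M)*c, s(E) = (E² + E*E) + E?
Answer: 22538297569951/104989285835 ≈ 214.67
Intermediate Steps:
s(E) = E + 2*E² (s(E) = (E² + E²) + E = 2*E² + E = E + 2*E²)
m(M, c) = M² + M*c*(1 + 2*M) (m(M, c) = M*M + (M*(1 + 2*M))*c = M² + M*c*(1 + 2*M))
m(532, 229 - 134)/252215 - 58533/(-416269) = (532*(532 + (229 - 134)*(1 + 2*532)))/252215 - 58533/(-416269) = (532*(532 + 95*(1 + 1064)))*(1/252215) - 58533*(-1/416269) = (532*(532 + 95*1065))*(1/252215) + 58533/416269 = (532*(532 + 101175))*(1/252215) + 58533/416269 = (532*101707)*(1/252215) + 58533/416269 = 54108124*(1/252215) + 58533/416269 = 54108124/252215 + 58533/416269 = 22538297569951/104989285835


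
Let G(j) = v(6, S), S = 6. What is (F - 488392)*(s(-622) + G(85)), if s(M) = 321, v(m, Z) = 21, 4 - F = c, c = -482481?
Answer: -2020194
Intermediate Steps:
F = 482485 (F = 4 - 1*(-482481) = 4 + 482481 = 482485)
G(j) = 21
(F - 488392)*(s(-622) + G(85)) = (482485 - 488392)*(321 + 21) = -5907*342 = -2020194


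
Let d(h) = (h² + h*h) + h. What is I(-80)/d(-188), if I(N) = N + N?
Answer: -8/3525 ≈ -0.0022695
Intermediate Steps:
I(N) = 2*N
d(h) = h + 2*h² (d(h) = (h² + h²) + h = 2*h² + h = h + 2*h²)
I(-80)/d(-188) = (2*(-80))/((-188*(1 + 2*(-188)))) = -160*(-1/(188*(1 - 376))) = -160/((-188*(-375))) = -160/70500 = -160*1/70500 = -8/3525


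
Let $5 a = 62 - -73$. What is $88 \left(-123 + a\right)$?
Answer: $-8448$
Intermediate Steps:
$a = 27$ ($a = \frac{62 - -73}{5} = \frac{62 + 73}{5} = \frac{1}{5} \cdot 135 = 27$)
$88 \left(-123 + a\right) = 88 \left(-123 + 27\right) = 88 \left(-96\right) = -8448$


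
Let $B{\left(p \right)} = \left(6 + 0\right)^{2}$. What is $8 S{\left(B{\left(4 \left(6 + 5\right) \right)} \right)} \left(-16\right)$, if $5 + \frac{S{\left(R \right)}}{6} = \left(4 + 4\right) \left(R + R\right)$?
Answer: $-438528$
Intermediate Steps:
$B{\left(p \right)} = 36$ ($B{\left(p \right)} = 6^{2} = 36$)
$S{\left(R \right)} = -30 + 96 R$ ($S{\left(R \right)} = -30 + 6 \left(4 + 4\right) \left(R + R\right) = -30 + 6 \cdot 8 \cdot 2 R = -30 + 6 \cdot 16 R = -30 + 96 R$)
$8 S{\left(B{\left(4 \left(6 + 5\right) \right)} \right)} \left(-16\right) = 8 \left(-30 + 96 \cdot 36\right) \left(-16\right) = 8 \left(-30 + 3456\right) \left(-16\right) = 8 \cdot 3426 \left(-16\right) = 27408 \left(-16\right) = -438528$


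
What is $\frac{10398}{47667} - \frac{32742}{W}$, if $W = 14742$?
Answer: $- \frac{26063437}{13013091} \approx -2.0029$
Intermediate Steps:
$\frac{10398}{47667} - \frac{32742}{W} = \frac{10398}{47667} - \frac{32742}{14742} = 10398 \cdot \frac{1}{47667} - \frac{1819}{819} = \frac{3466}{15889} - \frac{1819}{819} = - \frac{26063437}{13013091}$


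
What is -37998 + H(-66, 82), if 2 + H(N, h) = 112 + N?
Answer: -37954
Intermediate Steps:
H(N, h) = 110 + N (H(N, h) = -2 + (112 + N) = 110 + N)
-37998 + H(-66, 82) = -37998 + (110 - 66) = -37998 + 44 = -37954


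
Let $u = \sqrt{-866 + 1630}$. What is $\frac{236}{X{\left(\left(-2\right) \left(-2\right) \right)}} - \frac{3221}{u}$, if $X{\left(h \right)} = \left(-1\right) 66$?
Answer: $- \frac{118}{33} - \frac{3221 \sqrt{191}}{382} \approx -120.11$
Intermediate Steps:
$u = 2 \sqrt{191}$ ($u = \sqrt{764} = 2 \sqrt{191} \approx 27.641$)
$X{\left(h \right)} = -66$
$\frac{236}{X{\left(\left(-2\right) \left(-2\right) \right)}} - \frac{3221}{u} = \frac{236}{-66} - \frac{3221}{2 \sqrt{191}} = 236 \left(- \frac{1}{66}\right) - 3221 \frac{\sqrt{191}}{382} = - \frac{118}{33} - \frac{3221 \sqrt{191}}{382}$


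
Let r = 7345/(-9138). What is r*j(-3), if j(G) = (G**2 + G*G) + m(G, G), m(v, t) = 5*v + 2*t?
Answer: 7345/3046 ≈ 2.4114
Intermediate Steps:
m(v, t) = 2*t + 5*v
j(G) = 2*G**2 + 7*G (j(G) = (G**2 + G*G) + (2*G + 5*G) = (G**2 + G**2) + 7*G = 2*G**2 + 7*G)
r = -7345/9138 (r = 7345*(-1/9138) = -7345/9138 ≈ -0.80379)
r*j(-3) = -(-7345)*(7 + 2*(-3))/3046 = -(-7345)*(7 - 6)/3046 = -(-7345)/3046 = -7345/9138*(-3) = 7345/3046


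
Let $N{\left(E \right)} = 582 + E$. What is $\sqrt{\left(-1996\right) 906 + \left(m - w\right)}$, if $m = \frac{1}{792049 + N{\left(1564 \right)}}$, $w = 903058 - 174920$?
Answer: $\frac{3 i \sqrt{177766143719932295}}{794195} \approx 1592.6 i$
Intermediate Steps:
$w = 728138$ ($w = 903058 - 174920 = 728138$)
$m = \frac{1}{794195}$ ($m = \frac{1}{792049 + \left(582 + 1564\right)} = \frac{1}{792049 + 2146} = \frac{1}{794195} \approx 1.2591 \cdot 10^{-6}$)
$\sqrt{\left(-1996\right) 906 + \left(m - w\right)} = \sqrt{\left(-1996\right) 906 + \left(\frac{1}{794195} - 728138\right)} = \sqrt{-1808376 + \left(\frac{1}{794195} - 728138\right)} = \sqrt{-1808376 - \frac{578283558909}{794195}} = \sqrt{- \frac{2014486736229}{794195}} = \frac{3 i \sqrt{177766143719932295}}{794195}$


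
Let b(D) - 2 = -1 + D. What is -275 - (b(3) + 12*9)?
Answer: -387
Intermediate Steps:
b(D) = 1 + D (b(D) = 2 + (-1 + D) = 1 + D)
-275 - (b(3) + 12*9) = -275 - ((1 + 3) + 12*9) = -275 - (4 + 108) = -275 - 1*112 = -275 - 112 = -387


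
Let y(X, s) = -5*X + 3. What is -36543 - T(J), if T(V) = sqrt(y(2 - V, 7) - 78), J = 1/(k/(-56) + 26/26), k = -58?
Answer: -36543 - I*sqrt(268185)/57 ≈ -36543.0 - 9.0854*I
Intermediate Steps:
J = 28/57 (J = 1/(-58/(-56) + 26/26) = 1/(-58*(-1/56) + 26*(1/26)) = 1/(29/28 + 1) = 1/(57/28) = 28/57 ≈ 0.49123)
y(X, s) = 3 - 5*X
T(V) = sqrt(-85 + 5*V) (T(V) = sqrt((3 - 5*(2 - V)) - 78) = sqrt((3 + (-10 + 5*V)) - 78) = sqrt((-7 + 5*V) - 78) = sqrt(-85 + 5*V))
-36543 - T(J) = -36543 - sqrt(-85 + 5*(28/57)) = -36543 - sqrt(-85 + 140/57) = -36543 - sqrt(-4705/57) = -36543 - I*sqrt(268185)/57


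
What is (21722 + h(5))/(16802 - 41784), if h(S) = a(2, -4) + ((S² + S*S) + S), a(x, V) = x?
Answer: -21779/24982 ≈ -0.87179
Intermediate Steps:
h(S) = 2 + S + 2*S² (h(S) = 2 + ((S² + S*S) + S) = 2 + ((S² + S²) + S) = 2 + (2*S² + S) = 2 + (S + 2*S²) = 2 + S + 2*S²)
(21722 + h(5))/(16802 - 41784) = (21722 + (2 + 5 + 2*5²))/(16802 - 41784) = (21722 + (2 + 5 + 2*25))/(-24982) = (21722 + (2 + 5 + 50))*(-1/24982) = (21722 + 57)*(-1/24982) = 21779*(-1/24982) = -21779/24982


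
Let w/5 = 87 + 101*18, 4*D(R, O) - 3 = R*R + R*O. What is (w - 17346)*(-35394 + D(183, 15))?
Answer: 823856319/4 ≈ 2.0596e+8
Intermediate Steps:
D(R, O) = 3/4 + R**2/4 + O*R/4 (D(R, O) = 3/4 + (R*R + R*O)/4 = 3/4 + (R**2 + O*R)/4 = 3/4 + (R**2/4 + O*R/4) = 3/4 + R**2/4 + O*R/4)
w = 9525 (w = 5*(87 + 101*18) = 5*(87 + 1818) = 5*1905 = 9525)
(w - 17346)*(-35394 + D(183, 15)) = (9525 - 17346)*(-35394 + (3/4 + (1/4)*183**2 + (1/4)*15*183)) = -7821*(-35394 + (3/4 + (1/4)*33489 + 2745/4)) = -7821*(-35394 + (3/4 + 33489/4 + 2745/4)) = -7821*(-35394 + 36237/4) = -7821*(-105339/4) = 823856319/4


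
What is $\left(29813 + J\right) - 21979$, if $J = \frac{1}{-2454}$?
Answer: $\frac{19224635}{2454} \approx 7834.0$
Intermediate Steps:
$J = - \frac{1}{2454} \approx -0.0004075$
$\left(29813 + J\right) - 21979 = \left(29813 - \frac{1}{2454}\right) - 21979 = \frac{73161101}{2454} - 21979 = \frac{19224635}{2454}$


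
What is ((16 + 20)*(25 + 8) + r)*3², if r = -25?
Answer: 10467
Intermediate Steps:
((16 + 20)*(25 + 8) + r)*3² = ((16 + 20)*(25 + 8) - 25)*3² = (36*33 - 25)*9 = (1188 - 25)*9 = 1163*9 = 10467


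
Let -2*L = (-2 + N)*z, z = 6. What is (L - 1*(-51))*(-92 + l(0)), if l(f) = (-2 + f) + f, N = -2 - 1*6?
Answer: -7614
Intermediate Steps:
N = -8 (N = -2 - 6 = -8)
l(f) = -2 + 2*f
L = 30 (L = -(-2 - 8)*6/2 = -(-5)*6 = -½*(-60) = 30)
(L - 1*(-51))*(-92 + l(0)) = (30 - 1*(-51))*(-92 + (-2 + 2*0)) = (30 + 51)*(-92 + (-2 + 0)) = 81*(-92 - 2) = 81*(-94) = -7614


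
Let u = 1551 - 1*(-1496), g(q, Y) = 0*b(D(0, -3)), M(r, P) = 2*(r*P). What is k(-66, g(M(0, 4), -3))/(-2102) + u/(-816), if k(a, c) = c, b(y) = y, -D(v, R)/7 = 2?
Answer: -3047/816 ≈ -3.7341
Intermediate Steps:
M(r, P) = 2*P*r (M(r, P) = 2*(P*r) = 2*P*r)
D(v, R) = -14 (D(v, R) = -7*2 = -14)
g(q, Y) = 0 (g(q, Y) = 0*(-14) = 0)
u = 3047 (u = 1551 + 1496 = 3047)
k(-66, g(M(0, 4), -3))/(-2102) + u/(-816) = 0/(-2102) + 3047/(-816) = 0*(-1/2102) + 3047*(-1/816) = 0 - 3047/816 = -3047/816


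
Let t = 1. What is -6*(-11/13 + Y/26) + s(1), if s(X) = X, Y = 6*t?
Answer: 61/13 ≈ 4.6923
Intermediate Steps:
Y = 6 (Y = 6*1 = 6)
-6*(-11/13 + Y/26) + s(1) = -6*(-11/13 + 6/26) + 1 = -6*(-11*1/13 + 6*(1/26)) + 1 = -6*(-11/13 + 3/13) + 1 = -6*(-8/13) + 1 = 48/13 + 1 = 61/13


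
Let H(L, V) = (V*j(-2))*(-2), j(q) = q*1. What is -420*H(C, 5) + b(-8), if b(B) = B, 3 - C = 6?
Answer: -8408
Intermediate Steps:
C = -3 (C = 3 - 1*6 = 3 - 6 = -3)
j(q) = q
H(L, V) = 4*V (H(L, V) = (V*(-2))*(-2) = -2*V*(-2) = 4*V)
-420*H(C, 5) + b(-8) = -1680*5 - 8 = -420*20 - 8 = -8400 - 8 = -8408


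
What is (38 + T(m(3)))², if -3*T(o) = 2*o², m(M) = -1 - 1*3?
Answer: 6724/9 ≈ 747.11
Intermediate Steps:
m(M) = -4 (m(M) = -1 - 3 = -4)
T(o) = -2*o²/3
(38 + T(m(3)))² = (38 - ⅔*(-4)²)² = (38 - ⅔*16)² = (38 - 32/3)² = (82/3)² = 6724/9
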